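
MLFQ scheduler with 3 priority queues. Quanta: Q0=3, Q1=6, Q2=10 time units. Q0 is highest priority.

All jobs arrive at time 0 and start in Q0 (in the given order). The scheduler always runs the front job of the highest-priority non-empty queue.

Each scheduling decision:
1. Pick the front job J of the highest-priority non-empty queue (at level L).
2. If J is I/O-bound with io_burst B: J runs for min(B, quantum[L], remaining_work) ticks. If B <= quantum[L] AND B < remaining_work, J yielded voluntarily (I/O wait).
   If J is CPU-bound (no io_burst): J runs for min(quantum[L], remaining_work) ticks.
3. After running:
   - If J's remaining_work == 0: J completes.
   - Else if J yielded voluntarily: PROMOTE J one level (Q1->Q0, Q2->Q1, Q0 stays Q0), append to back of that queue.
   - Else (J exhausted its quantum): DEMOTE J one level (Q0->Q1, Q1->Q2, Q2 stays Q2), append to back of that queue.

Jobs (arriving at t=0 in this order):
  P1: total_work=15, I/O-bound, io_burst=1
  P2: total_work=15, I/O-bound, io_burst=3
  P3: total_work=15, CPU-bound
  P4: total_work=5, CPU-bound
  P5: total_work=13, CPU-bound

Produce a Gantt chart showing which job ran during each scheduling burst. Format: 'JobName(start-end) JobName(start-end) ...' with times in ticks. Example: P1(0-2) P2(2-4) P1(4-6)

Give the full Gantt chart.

t=0-1: P1@Q0 runs 1, rem=14, I/O yield, promote→Q0. Q0=[P2,P3,P4,P5,P1] Q1=[] Q2=[]
t=1-4: P2@Q0 runs 3, rem=12, I/O yield, promote→Q0. Q0=[P3,P4,P5,P1,P2] Q1=[] Q2=[]
t=4-7: P3@Q0 runs 3, rem=12, quantum used, demote→Q1. Q0=[P4,P5,P1,P2] Q1=[P3] Q2=[]
t=7-10: P4@Q0 runs 3, rem=2, quantum used, demote→Q1. Q0=[P5,P1,P2] Q1=[P3,P4] Q2=[]
t=10-13: P5@Q0 runs 3, rem=10, quantum used, demote→Q1. Q0=[P1,P2] Q1=[P3,P4,P5] Q2=[]
t=13-14: P1@Q0 runs 1, rem=13, I/O yield, promote→Q0. Q0=[P2,P1] Q1=[P3,P4,P5] Q2=[]
t=14-17: P2@Q0 runs 3, rem=9, I/O yield, promote→Q0. Q0=[P1,P2] Q1=[P3,P4,P5] Q2=[]
t=17-18: P1@Q0 runs 1, rem=12, I/O yield, promote→Q0. Q0=[P2,P1] Q1=[P3,P4,P5] Q2=[]
t=18-21: P2@Q0 runs 3, rem=6, I/O yield, promote→Q0. Q0=[P1,P2] Q1=[P3,P4,P5] Q2=[]
t=21-22: P1@Q0 runs 1, rem=11, I/O yield, promote→Q0. Q0=[P2,P1] Q1=[P3,P4,P5] Q2=[]
t=22-25: P2@Q0 runs 3, rem=3, I/O yield, promote→Q0. Q0=[P1,P2] Q1=[P3,P4,P5] Q2=[]
t=25-26: P1@Q0 runs 1, rem=10, I/O yield, promote→Q0. Q0=[P2,P1] Q1=[P3,P4,P5] Q2=[]
t=26-29: P2@Q0 runs 3, rem=0, completes. Q0=[P1] Q1=[P3,P4,P5] Q2=[]
t=29-30: P1@Q0 runs 1, rem=9, I/O yield, promote→Q0. Q0=[P1] Q1=[P3,P4,P5] Q2=[]
t=30-31: P1@Q0 runs 1, rem=8, I/O yield, promote→Q0. Q0=[P1] Q1=[P3,P4,P5] Q2=[]
t=31-32: P1@Q0 runs 1, rem=7, I/O yield, promote→Q0. Q0=[P1] Q1=[P3,P4,P5] Q2=[]
t=32-33: P1@Q0 runs 1, rem=6, I/O yield, promote→Q0. Q0=[P1] Q1=[P3,P4,P5] Q2=[]
t=33-34: P1@Q0 runs 1, rem=5, I/O yield, promote→Q0. Q0=[P1] Q1=[P3,P4,P5] Q2=[]
t=34-35: P1@Q0 runs 1, rem=4, I/O yield, promote→Q0. Q0=[P1] Q1=[P3,P4,P5] Q2=[]
t=35-36: P1@Q0 runs 1, rem=3, I/O yield, promote→Q0. Q0=[P1] Q1=[P3,P4,P5] Q2=[]
t=36-37: P1@Q0 runs 1, rem=2, I/O yield, promote→Q0. Q0=[P1] Q1=[P3,P4,P5] Q2=[]
t=37-38: P1@Q0 runs 1, rem=1, I/O yield, promote→Q0. Q0=[P1] Q1=[P3,P4,P5] Q2=[]
t=38-39: P1@Q0 runs 1, rem=0, completes. Q0=[] Q1=[P3,P4,P5] Q2=[]
t=39-45: P3@Q1 runs 6, rem=6, quantum used, demote→Q2. Q0=[] Q1=[P4,P5] Q2=[P3]
t=45-47: P4@Q1 runs 2, rem=0, completes. Q0=[] Q1=[P5] Q2=[P3]
t=47-53: P5@Q1 runs 6, rem=4, quantum used, demote→Q2. Q0=[] Q1=[] Q2=[P3,P5]
t=53-59: P3@Q2 runs 6, rem=0, completes. Q0=[] Q1=[] Q2=[P5]
t=59-63: P5@Q2 runs 4, rem=0, completes. Q0=[] Q1=[] Q2=[]

Answer: P1(0-1) P2(1-4) P3(4-7) P4(7-10) P5(10-13) P1(13-14) P2(14-17) P1(17-18) P2(18-21) P1(21-22) P2(22-25) P1(25-26) P2(26-29) P1(29-30) P1(30-31) P1(31-32) P1(32-33) P1(33-34) P1(34-35) P1(35-36) P1(36-37) P1(37-38) P1(38-39) P3(39-45) P4(45-47) P5(47-53) P3(53-59) P5(59-63)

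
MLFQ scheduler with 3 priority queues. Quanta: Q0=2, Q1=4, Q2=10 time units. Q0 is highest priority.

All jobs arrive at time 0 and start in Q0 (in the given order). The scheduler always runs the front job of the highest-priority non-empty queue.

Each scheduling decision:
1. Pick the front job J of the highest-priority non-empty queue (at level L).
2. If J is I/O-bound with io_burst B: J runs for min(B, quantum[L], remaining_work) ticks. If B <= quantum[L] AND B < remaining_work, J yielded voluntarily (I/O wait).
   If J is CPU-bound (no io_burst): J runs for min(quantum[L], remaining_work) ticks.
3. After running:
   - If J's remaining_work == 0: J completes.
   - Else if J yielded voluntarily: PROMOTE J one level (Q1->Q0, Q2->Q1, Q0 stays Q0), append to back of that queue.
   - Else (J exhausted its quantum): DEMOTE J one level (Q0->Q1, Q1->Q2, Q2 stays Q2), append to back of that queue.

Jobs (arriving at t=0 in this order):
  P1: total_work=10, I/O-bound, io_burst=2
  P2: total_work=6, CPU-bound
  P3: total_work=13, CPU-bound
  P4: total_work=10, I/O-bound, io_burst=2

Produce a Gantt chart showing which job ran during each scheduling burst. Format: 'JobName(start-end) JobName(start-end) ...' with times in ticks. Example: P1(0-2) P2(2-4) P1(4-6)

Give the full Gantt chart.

Answer: P1(0-2) P2(2-4) P3(4-6) P4(6-8) P1(8-10) P4(10-12) P1(12-14) P4(14-16) P1(16-18) P4(18-20) P1(20-22) P4(22-24) P2(24-28) P3(28-32) P3(32-39)

Derivation:
t=0-2: P1@Q0 runs 2, rem=8, I/O yield, promote→Q0. Q0=[P2,P3,P4,P1] Q1=[] Q2=[]
t=2-4: P2@Q0 runs 2, rem=4, quantum used, demote→Q1. Q0=[P3,P4,P1] Q1=[P2] Q2=[]
t=4-6: P3@Q0 runs 2, rem=11, quantum used, demote→Q1. Q0=[P4,P1] Q1=[P2,P3] Q2=[]
t=6-8: P4@Q0 runs 2, rem=8, I/O yield, promote→Q0. Q0=[P1,P4] Q1=[P2,P3] Q2=[]
t=8-10: P1@Q0 runs 2, rem=6, I/O yield, promote→Q0. Q0=[P4,P1] Q1=[P2,P3] Q2=[]
t=10-12: P4@Q0 runs 2, rem=6, I/O yield, promote→Q0. Q0=[P1,P4] Q1=[P2,P3] Q2=[]
t=12-14: P1@Q0 runs 2, rem=4, I/O yield, promote→Q0. Q0=[P4,P1] Q1=[P2,P3] Q2=[]
t=14-16: P4@Q0 runs 2, rem=4, I/O yield, promote→Q0. Q0=[P1,P4] Q1=[P2,P3] Q2=[]
t=16-18: P1@Q0 runs 2, rem=2, I/O yield, promote→Q0. Q0=[P4,P1] Q1=[P2,P3] Q2=[]
t=18-20: P4@Q0 runs 2, rem=2, I/O yield, promote→Q0. Q0=[P1,P4] Q1=[P2,P3] Q2=[]
t=20-22: P1@Q0 runs 2, rem=0, completes. Q0=[P4] Q1=[P2,P3] Q2=[]
t=22-24: P4@Q0 runs 2, rem=0, completes. Q0=[] Q1=[P2,P3] Q2=[]
t=24-28: P2@Q1 runs 4, rem=0, completes. Q0=[] Q1=[P3] Q2=[]
t=28-32: P3@Q1 runs 4, rem=7, quantum used, demote→Q2. Q0=[] Q1=[] Q2=[P3]
t=32-39: P3@Q2 runs 7, rem=0, completes. Q0=[] Q1=[] Q2=[]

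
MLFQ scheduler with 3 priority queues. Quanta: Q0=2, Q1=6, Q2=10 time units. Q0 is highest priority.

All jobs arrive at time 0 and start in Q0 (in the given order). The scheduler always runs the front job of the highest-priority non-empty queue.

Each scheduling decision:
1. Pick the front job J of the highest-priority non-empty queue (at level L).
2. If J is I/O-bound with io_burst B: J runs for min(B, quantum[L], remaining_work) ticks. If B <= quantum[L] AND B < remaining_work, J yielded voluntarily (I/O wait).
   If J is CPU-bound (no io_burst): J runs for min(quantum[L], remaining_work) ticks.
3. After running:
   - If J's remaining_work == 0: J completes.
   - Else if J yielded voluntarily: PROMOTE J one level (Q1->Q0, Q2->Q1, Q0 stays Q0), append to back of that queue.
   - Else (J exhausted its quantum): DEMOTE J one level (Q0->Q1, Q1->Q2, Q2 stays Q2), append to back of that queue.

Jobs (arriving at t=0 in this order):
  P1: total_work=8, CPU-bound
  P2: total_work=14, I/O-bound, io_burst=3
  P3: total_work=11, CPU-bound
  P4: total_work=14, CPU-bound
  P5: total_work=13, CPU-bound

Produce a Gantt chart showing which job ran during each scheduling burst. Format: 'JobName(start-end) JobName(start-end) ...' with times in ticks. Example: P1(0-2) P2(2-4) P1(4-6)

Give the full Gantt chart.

Answer: P1(0-2) P2(2-4) P3(4-6) P4(6-8) P5(8-10) P1(10-16) P2(16-19) P2(19-21) P3(21-27) P4(27-33) P5(33-39) P2(39-42) P2(42-44) P2(44-46) P3(46-49) P4(49-55) P5(55-60)

Derivation:
t=0-2: P1@Q0 runs 2, rem=6, quantum used, demote→Q1. Q0=[P2,P3,P4,P5] Q1=[P1] Q2=[]
t=2-4: P2@Q0 runs 2, rem=12, quantum used, demote→Q1. Q0=[P3,P4,P5] Q1=[P1,P2] Q2=[]
t=4-6: P3@Q0 runs 2, rem=9, quantum used, demote→Q1. Q0=[P4,P5] Q1=[P1,P2,P3] Q2=[]
t=6-8: P4@Q0 runs 2, rem=12, quantum used, demote→Q1. Q0=[P5] Q1=[P1,P2,P3,P4] Q2=[]
t=8-10: P5@Q0 runs 2, rem=11, quantum used, demote→Q1. Q0=[] Q1=[P1,P2,P3,P4,P5] Q2=[]
t=10-16: P1@Q1 runs 6, rem=0, completes. Q0=[] Q1=[P2,P3,P4,P5] Q2=[]
t=16-19: P2@Q1 runs 3, rem=9, I/O yield, promote→Q0. Q0=[P2] Q1=[P3,P4,P5] Q2=[]
t=19-21: P2@Q0 runs 2, rem=7, quantum used, demote→Q1. Q0=[] Q1=[P3,P4,P5,P2] Q2=[]
t=21-27: P3@Q1 runs 6, rem=3, quantum used, demote→Q2. Q0=[] Q1=[P4,P5,P2] Q2=[P3]
t=27-33: P4@Q1 runs 6, rem=6, quantum used, demote→Q2. Q0=[] Q1=[P5,P2] Q2=[P3,P4]
t=33-39: P5@Q1 runs 6, rem=5, quantum used, demote→Q2. Q0=[] Q1=[P2] Q2=[P3,P4,P5]
t=39-42: P2@Q1 runs 3, rem=4, I/O yield, promote→Q0. Q0=[P2] Q1=[] Q2=[P3,P4,P5]
t=42-44: P2@Q0 runs 2, rem=2, quantum used, demote→Q1. Q0=[] Q1=[P2] Q2=[P3,P4,P5]
t=44-46: P2@Q1 runs 2, rem=0, completes. Q0=[] Q1=[] Q2=[P3,P4,P5]
t=46-49: P3@Q2 runs 3, rem=0, completes. Q0=[] Q1=[] Q2=[P4,P5]
t=49-55: P4@Q2 runs 6, rem=0, completes. Q0=[] Q1=[] Q2=[P5]
t=55-60: P5@Q2 runs 5, rem=0, completes. Q0=[] Q1=[] Q2=[]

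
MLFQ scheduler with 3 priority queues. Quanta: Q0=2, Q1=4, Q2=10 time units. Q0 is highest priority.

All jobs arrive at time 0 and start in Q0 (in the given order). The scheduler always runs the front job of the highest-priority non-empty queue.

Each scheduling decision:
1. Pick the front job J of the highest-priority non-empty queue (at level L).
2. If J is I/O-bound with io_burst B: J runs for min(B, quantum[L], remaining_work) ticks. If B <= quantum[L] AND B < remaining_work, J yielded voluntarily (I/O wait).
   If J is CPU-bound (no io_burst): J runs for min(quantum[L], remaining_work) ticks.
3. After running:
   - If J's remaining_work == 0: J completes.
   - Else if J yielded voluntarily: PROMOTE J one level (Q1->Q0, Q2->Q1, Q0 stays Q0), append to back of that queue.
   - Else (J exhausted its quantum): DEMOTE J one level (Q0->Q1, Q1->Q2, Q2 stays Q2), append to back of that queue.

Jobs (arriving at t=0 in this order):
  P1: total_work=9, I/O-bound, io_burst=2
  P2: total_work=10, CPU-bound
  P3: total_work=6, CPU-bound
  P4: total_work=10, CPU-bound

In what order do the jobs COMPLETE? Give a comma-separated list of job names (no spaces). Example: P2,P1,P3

Answer: P1,P3,P2,P4

Derivation:
t=0-2: P1@Q0 runs 2, rem=7, I/O yield, promote→Q0. Q0=[P2,P3,P4,P1] Q1=[] Q2=[]
t=2-4: P2@Q0 runs 2, rem=8, quantum used, demote→Q1. Q0=[P3,P4,P1] Q1=[P2] Q2=[]
t=4-6: P3@Q0 runs 2, rem=4, quantum used, demote→Q1. Q0=[P4,P1] Q1=[P2,P3] Q2=[]
t=6-8: P4@Q0 runs 2, rem=8, quantum used, demote→Q1. Q0=[P1] Q1=[P2,P3,P4] Q2=[]
t=8-10: P1@Q0 runs 2, rem=5, I/O yield, promote→Q0. Q0=[P1] Q1=[P2,P3,P4] Q2=[]
t=10-12: P1@Q0 runs 2, rem=3, I/O yield, promote→Q0. Q0=[P1] Q1=[P2,P3,P4] Q2=[]
t=12-14: P1@Q0 runs 2, rem=1, I/O yield, promote→Q0. Q0=[P1] Q1=[P2,P3,P4] Q2=[]
t=14-15: P1@Q0 runs 1, rem=0, completes. Q0=[] Q1=[P2,P3,P4] Q2=[]
t=15-19: P2@Q1 runs 4, rem=4, quantum used, demote→Q2. Q0=[] Q1=[P3,P4] Q2=[P2]
t=19-23: P3@Q1 runs 4, rem=0, completes. Q0=[] Q1=[P4] Q2=[P2]
t=23-27: P4@Q1 runs 4, rem=4, quantum used, demote→Q2. Q0=[] Q1=[] Q2=[P2,P4]
t=27-31: P2@Q2 runs 4, rem=0, completes. Q0=[] Q1=[] Q2=[P4]
t=31-35: P4@Q2 runs 4, rem=0, completes. Q0=[] Q1=[] Q2=[]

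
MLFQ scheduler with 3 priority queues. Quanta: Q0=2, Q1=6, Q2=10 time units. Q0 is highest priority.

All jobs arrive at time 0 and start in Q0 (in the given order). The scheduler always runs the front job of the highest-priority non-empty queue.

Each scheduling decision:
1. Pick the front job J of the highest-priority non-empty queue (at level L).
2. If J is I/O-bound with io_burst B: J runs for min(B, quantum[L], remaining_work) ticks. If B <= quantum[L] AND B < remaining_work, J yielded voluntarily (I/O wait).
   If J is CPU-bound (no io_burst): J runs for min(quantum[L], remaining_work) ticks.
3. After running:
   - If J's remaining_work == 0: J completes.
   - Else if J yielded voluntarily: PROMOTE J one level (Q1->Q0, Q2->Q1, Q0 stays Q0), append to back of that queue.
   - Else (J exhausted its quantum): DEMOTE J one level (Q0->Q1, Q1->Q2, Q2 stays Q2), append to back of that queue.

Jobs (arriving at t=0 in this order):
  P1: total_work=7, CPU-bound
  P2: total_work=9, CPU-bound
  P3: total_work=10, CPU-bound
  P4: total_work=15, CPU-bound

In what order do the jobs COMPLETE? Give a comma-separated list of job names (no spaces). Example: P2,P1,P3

Answer: P1,P2,P3,P4

Derivation:
t=0-2: P1@Q0 runs 2, rem=5, quantum used, demote→Q1. Q0=[P2,P3,P4] Q1=[P1] Q2=[]
t=2-4: P2@Q0 runs 2, rem=7, quantum used, demote→Q1. Q0=[P3,P4] Q1=[P1,P2] Q2=[]
t=4-6: P3@Q0 runs 2, rem=8, quantum used, demote→Q1. Q0=[P4] Q1=[P1,P2,P3] Q2=[]
t=6-8: P4@Q0 runs 2, rem=13, quantum used, demote→Q1. Q0=[] Q1=[P1,P2,P3,P4] Q2=[]
t=8-13: P1@Q1 runs 5, rem=0, completes. Q0=[] Q1=[P2,P3,P4] Q2=[]
t=13-19: P2@Q1 runs 6, rem=1, quantum used, demote→Q2. Q0=[] Q1=[P3,P4] Q2=[P2]
t=19-25: P3@Q1 runs 6, rem=2, quantum used, demote→Q2. Q0=[] Q1=[P4] Q2=[P2,P3]
t=25-31: P4@Q1 runs 6, rem=7, quantum used, demote→Q2. Q0=[] Q1=[] Q2=[P2,P3,P4]
t=31-32: P2@Q2 runs 1, rem=0, completes. Q0=[] Q1=[] Q2=[P3,P4]
t=32-34: P3@Q2 runs 2, rem=0, completes. Q0=[] Q1=[] Q2=[P4]
t=34-41: P4@Q2 runs 7, rem=0, completes. Q0=[] Q1=[] Q2=[]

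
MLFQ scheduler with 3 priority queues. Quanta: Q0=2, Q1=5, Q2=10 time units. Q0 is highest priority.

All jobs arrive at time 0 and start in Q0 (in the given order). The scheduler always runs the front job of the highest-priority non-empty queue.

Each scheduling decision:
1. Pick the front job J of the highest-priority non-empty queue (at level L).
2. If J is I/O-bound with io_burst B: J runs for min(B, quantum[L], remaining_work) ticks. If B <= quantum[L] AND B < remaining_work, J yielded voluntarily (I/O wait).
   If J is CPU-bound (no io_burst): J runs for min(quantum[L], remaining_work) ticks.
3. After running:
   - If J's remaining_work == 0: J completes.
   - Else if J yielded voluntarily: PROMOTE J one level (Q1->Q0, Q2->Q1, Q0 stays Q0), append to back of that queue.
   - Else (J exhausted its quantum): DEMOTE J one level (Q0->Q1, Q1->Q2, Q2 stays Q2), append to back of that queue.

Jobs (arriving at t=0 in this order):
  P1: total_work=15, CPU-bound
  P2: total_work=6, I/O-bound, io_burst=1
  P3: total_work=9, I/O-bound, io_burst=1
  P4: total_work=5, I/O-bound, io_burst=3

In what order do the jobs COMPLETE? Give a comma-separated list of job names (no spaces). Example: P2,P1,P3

Answer: P2,P3,P4,P1

Derivation:
t=0-2: P1@Q0 runs 2, rem=13, quantum used, demote→Q1. Q0=[P2,P3,P4] Q1=[P1] Q2=[]
t=2-3: P2@Q0 runs 1, rem=5, I/O yield, promote→Q0. Q0=[P3,P4,P2] Q1=[P1] Q2=[]
t=3-4: P3@Q0 runs 1, rem=8, I/O yield, promote→Q0. Q0=[P4,P2,P3] Q1=[P1] Q2=[]
t=4-6: P4@Q0 runs 2, rem=3, quantum used, demote→Q1. Q0=[P2,P3] Q1=[P1,P4] Q2=[]
t=6-7: P2@Q0 runs 1, rem=4, I/O yield, promote→Q0. Q0=[P3,P2] Q1=[P1,P4] Q2=[]
t=7-8: P3@Q0 runs 1, rem=7, I/O yield, promote→Q0. Q0=[P2,P3] Q1=[P1,P4] Q2=[]
t=8-9: P2@Q0 runs 1, rem=3, I/O yield, promote→Q0. Q0=[P3,P2] Q1=[P1,P4] Q2=[]
t=9-10: P3@Q0 runs 1, rem=6, I/O yield, promote→Q0. Q0=[P2,P3] Q1=[P1,P4] Q2=[]
t=10-11: P2@Q0 runs 1, rem=2, I/O yield, promote→Q0. Q0=[P3,P2] Q1=[P1,P4] Q2=[]
t=11-12: P3@Q0 runs 1, rem=5, I/O yield, promote→Q0. Q0=[P2,P3] Q1=[P1,P4] Q2=[]
t=12-13: P2@Q0 runs 1, rem=1, I/O yield, promote→Q0. Q0=[P3,P2] Q1=[P1,P4] Q2=[]
t=13-14: P3@Q0 runs 1, rem=4, I/O yield, promote→Q0. Q0=[P2,P3] Q1=[P1,P4] Q2=[]
t=14-15: P2@Q0 runs 1, rem=0, completes. Q0=[P3] Q1=[P1,P4] Q2=[]
t=15-16: P3@Q0 runs 1, rem=3, I/O yield, promote→Q0. Q0=[P3] Q1=[P1,P4] Q2=[]
t=16-17: P3@Q0 runs 1, rem=2, I/O yield, promote→Q0. Q0=[P3] Q1=[P1,P4] Q2=[]
t=17-18: P3@Q0 runs 1, rem=1, I/O yield, promote→Q0. Q0=[P3] Q1=[P1,P4] Q2=[]
t=18-19: P3@Q0 runs 1, rem=0, completes. Q0=[] Q1=[P1,P4] Q2=[]
t=19-24: P1@Q1 runs 5, rem=8, quantum used, demote→Q2. Q0=[] Q1=[P4] Q2=[P1]
t=24-27: P4@Q1 runs 3, rem=0, completes. Q0=[] Q1=[] Q2=[P1]
t=27-35: P1@Q2 runs 8, rem=0, completes. Q0=[] Q1=[] Q2=[]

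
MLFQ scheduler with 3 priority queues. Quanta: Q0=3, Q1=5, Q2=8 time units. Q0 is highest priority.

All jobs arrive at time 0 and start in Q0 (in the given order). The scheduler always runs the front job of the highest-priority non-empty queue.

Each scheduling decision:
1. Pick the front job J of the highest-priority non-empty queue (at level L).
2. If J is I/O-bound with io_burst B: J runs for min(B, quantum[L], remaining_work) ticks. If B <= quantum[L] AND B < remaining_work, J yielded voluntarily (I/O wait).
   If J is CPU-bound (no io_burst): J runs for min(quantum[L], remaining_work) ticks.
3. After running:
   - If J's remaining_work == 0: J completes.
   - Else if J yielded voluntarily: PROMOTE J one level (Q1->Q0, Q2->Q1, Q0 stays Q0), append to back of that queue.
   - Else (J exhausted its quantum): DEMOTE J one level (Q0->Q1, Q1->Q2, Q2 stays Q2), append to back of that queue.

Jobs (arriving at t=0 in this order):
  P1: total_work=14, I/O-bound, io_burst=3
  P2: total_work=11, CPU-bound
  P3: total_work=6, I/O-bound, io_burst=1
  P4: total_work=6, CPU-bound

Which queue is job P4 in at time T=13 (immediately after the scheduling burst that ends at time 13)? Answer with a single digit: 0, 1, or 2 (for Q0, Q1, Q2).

t=0-3: P1@Q0 runs 3, rem=11, I/O yield, promote→Q0. Q0=[P2,P3,P4,P1] Q1=[] Q2=[]
t=3-6: P2@Q0 runs 3, rem=8, quantum used, demote→Q1. Q0=[P3,P4,P1] Q1=[P2] Q2=[]
t=6-7: P3@Q0 runs 1, rem=5, I/O yield, promote→Q0. Q0=[P4,P1,P3] Q1=[P2] Q2=[]
t=7-10: P4@Q0 runs 3, rem=3, quantum used, demote→Q1. Q0=[P1,P3] Q1=[P2,P4] Q2=[]
t=10-13: P1@Q0 runs 3, rem=8, I/O yield, promote→Q0. Q0=[P3,P1] Q1=[P2,P4] Q2=[]
t=13-14: P3@Q0 runs 1, rem=4, I/O yield, promote→Q0. Q0=[P1,P3] Q1=[P2,P4] Q2=[]
t=14-17: P1@Q0 runs 3, rem=5, I/O yield, promote→Q0. Q0=[P3,P1] Q1=[P2,P4] Q2=[]
t=17-18: P3@Q0 runs 1, rem=3, I/O yield, promote→Q0. Q0=[P1,P3] Q1=[P2,P4] Q2=[]
t=18-21: P1@Q0 runs 3, rem=2, I/O yield, promote→Q0. Q0=[P3,P1] Q1=[P2,P4] Q2=[]
t=21-22: P3@Q0 runs 1, rem=2, I/O yield, promote→Q0. Q0=[P1,P3] Q1=[P2,P4] Q2=[]
t=22-24: P1@Q0 runs 2, rem=0, completes. Q0=[P3] Q1=[P2,P4] Q2=[]
t=24-25: P3@Q0 runs 1, rem=1, I/O yield, promote→Q0. Q0=[P3] Q1=[P2,P4] Q2=[]
t=25-26: P3@Q0 runs 1, rem=0, completes. Q0=[] Q1=[P2,P4] Q2=[]
t=26-31: P2@Q1 runs 5, rem=3, quantum used, demote→Q2. Q0=[] Q1=[P4] Q2=[P2]
t=31-34: P4@Q1 runs 3, rem=0, completes. Q0=[] Q1=[] Q2=[P2]
t=34-37: P2@Q2 runs 3, rem=0, completes. Q0=[] Q1=[] Q2=[]

Answer: 1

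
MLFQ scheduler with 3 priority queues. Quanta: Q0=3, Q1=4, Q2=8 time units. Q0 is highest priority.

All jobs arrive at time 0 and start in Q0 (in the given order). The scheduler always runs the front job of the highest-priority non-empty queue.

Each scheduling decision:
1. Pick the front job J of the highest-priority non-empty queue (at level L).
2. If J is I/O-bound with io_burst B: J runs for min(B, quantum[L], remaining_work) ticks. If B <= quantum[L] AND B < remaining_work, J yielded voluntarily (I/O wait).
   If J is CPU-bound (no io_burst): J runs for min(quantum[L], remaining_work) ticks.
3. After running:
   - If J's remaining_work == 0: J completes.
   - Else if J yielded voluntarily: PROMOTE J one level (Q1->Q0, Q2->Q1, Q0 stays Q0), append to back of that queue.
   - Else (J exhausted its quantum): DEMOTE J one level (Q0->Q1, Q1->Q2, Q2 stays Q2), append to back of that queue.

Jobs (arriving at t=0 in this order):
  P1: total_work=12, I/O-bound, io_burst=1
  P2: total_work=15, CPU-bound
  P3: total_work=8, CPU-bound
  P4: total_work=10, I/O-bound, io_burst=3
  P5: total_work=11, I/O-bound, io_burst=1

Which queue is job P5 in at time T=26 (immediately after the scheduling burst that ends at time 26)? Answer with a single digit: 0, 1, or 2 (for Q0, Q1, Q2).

t=0-1: P1@Q0 runs 1, rem=11, I/O yield, promote→Q0. Q0=[P2,P3,P4,P5,P1] Q1=[] Q2=[]
t=1-4: P2@Q0 runs 3, rem=12, quantum used, demote→Q1. Q0=[P3,P4,P5,P1] Q1=[P2] Q2=[]
t=4-7: P3@Q0 runs 3, rem=5, quantum used, demote→Q1. Q0=[P4,P5,P1] Q1=[P2,P3] Q2=[]
t=7-10: P4@Q0 runs 3, rem=7, I/O yield, promote→Q0. Q0=[P5,P1,P4] Q1=[P2,P3] Q2=[]
t=10-11: P5@Q0 runs 1, rem=10, I/O yield, promote→Q0. Q0=[P1,P4,P5] Q1=[P2,P3] Q2=[]
t=11-12: P1@Q0 runs 1, rem=10, I/O yield, promote→Q0. Q0=[P4,P5,P1] Q1=[P2,P3] Q2=[]
t=12-15: P4@Q0 runs 3, rem=4, I/O yield, promote→Q0. Q0=[P5,P1,P4] Q1=[P2,P3] Q2=[]
t=15-16: P5@Q0 runs 1, rem=9, I/O yield, promote→Q0. Q0=[P1,P4,P5] Q1=[P2,P3] Q2=[]
t=16-17: P1@Q0 runs 1, rem=9, I/O yield, promote→Q0. Q0=[P4,P5,P1] Q1=[P2,P3] Q2=[]
t=17-20: P4@Q0 runs 3, rem=1, I/O yield, promote→Q0. Q0=[P5,P1,P4] Q1=[P2,P3] Q2=[]
t=20-21: P5@Q0 runs 1, rem=8, I/O yield, promote→Q0. Q0=[P1,P4,P5] Q1=[P2,P3] Q2=[]
t=21-22: P1@Q0 runs 1, rem=8, I/O yield, promote→Q0. Q0=[P4,P5,P1] Q1=[P2,P3] Q2=[]
t=22-23: P4@Q0 runs 1, rem=0, completes. Q0=[P5,P1] Q1=[P2,P3] Q2=[]
t=23-24: P5@Q0 runs 1, rem=7, I/O yield, promote→Q0. Q0=[P1,P5] Q1=[P2,P3] Q2=[]
t=24-25: P1@Q0 runs 1, rem=7, I/O yield, promote→Q0. Q0=[P5,P1] Q1=[P2,P3] Q2=[]
t=25-26: P5@Q0 runs 1, rem=6, I/O yield, promote→Q0. Q0=[P1,P5] Q1=[P2,P3] Q2=[]
t=26-27: P1@Q0 runs 1, rem=6, I/O yield, promote→Q0. Q0=[P5,P1] Q1=[P2,P3] Q2=[]
t=27-28: P5@Q0 runs 1, rem=5, I/O yield, promote→Q0. Q0=[P1,P5] Q1=[P2,P3] Q2=[]
t=28-29: P1@Q0 runs 1, rem=5, I/O yield, promote→Q0. Q0=[P5,P1] Q1=[P2,P3] Q2=[]
t=29-30: P5@Q0 runs 1, rem=4, I/O yield, promote→Q0. Q0=[P1,P5] Q1=[P2,P3] Q2=[]
t=30-31: P1@Q0 runs 1, rem=4, I/O yield, promote→Q0. Q0=[P5,P1] Q1=[P2,P3] Q2=[]
t=31-32: P5@Q0 runs 1, rem=3, I/O yield, promote→Q0. Q0=[P1,P5] Q1=[P2,P3] Q2=[]
t=32-33: P1@Q0 runs 1, rem=3, I/O yield, promote→Q0. Q0=[P5,P1] Q1=[P2,P3] Q2=[]
t=33-34: P5@Q0 runs 1, rem=2, I/O yield, promote→Q0. Q0=[P1,P5] Q1=[P2,P3] Q2=[]
t=34-35: P1@Q0 runs 1, rem=2, I/O yield, promote→Q0. Q0=[P5,P1] Q1=[P2,P3] Q2=[]
t=35-36: P5@Q0 runs 1, rem=1, I/O yield, promote→Q0. Q0=[P1,P5] Q1=[P2,P3] Q2=[]
t=36-37: P1@Q0 runs 1, rem=1, I/O yield, promote→Q0. Q0=[P5,P1] Q1=[P2,P3] Q2=[]
t=37-38: P5@Q0 runs 1, rem=0, completes. Q0=[P1] Q1=[P2,P3] Q2=[]
t=38-39: P1@Q0 runs 1, rem=0, completes. Q0=[] Q1=[P2,P3] Q2=[]
t=39-43: P2@Q1 runs 4, rem=8, quantum used, demote→Q2. Q0=[] Q1=[P3] Q2=[P2]
t=43-47: P3@Q1 runs 4, rem=1, quantum used, demote→Q2. Q0=[] Q1=[] Q2=[P2,P3]
t=47-55: P2@Q2 runs 8, rem=0, completes. Q0=[] Q1=[] Q2=[P3]
t=55-56: P3@Q2 runs 1, rem=0, completes. Q0=[] Q1=[] Q2=[]

Answer: 0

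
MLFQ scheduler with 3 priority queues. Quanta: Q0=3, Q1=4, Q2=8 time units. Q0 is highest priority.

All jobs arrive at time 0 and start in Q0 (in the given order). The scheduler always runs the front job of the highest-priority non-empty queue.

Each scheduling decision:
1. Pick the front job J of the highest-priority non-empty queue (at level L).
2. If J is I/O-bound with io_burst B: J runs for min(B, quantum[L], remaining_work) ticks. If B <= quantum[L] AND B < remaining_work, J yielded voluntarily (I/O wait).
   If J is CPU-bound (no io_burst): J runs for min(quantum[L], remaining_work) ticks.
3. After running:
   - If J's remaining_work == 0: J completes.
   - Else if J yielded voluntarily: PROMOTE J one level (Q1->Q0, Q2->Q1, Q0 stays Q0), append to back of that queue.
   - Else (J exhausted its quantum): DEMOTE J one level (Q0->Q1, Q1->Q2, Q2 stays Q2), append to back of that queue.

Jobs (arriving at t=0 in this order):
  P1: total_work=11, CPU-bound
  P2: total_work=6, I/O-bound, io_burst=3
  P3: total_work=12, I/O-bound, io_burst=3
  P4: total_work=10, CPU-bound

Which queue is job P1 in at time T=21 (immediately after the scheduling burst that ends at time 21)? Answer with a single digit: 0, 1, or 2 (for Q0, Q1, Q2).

Answer: 1

Derivation:
t=0-3: P1@Q0 runs 3, rem=8, quantum used, demote→Q1. Q0=[P2,P3,P4] Q1=[P1] Q2=[]
t=3-6: P2@Q0 runs 3, rem=3, I/O yield, promote→Q0. Q0=[P3,P4,P2] Q1=[P1] Q2=[]
t=6-9: P3@Q0 runs 3, rem=9, I/O yield, promote→Q0. Q0=[P4,P2,P3] Q1=[P1] Q2=[]
t=9-12: P4@Q0 runs 3, rem=7, quantum used, demote→Q1. Q0=[P2,P3] Q1=[P1,P4] Q2=[]
t=12-15: P2@Q0 runs 3, rem=0, completes. Q0=[P3] Q1=[P1,P4] Q2=[]
t=15-18: P3@Q0 runs 3, rem=6, I/O yield, promote→Q0. Q0=[P3] Q1=[P1,P4] Q2=[]
t=18-21: P3@Q0 runs 3, rem=3, I/O yield, promote→Q0. Q0=[P3] Q1=[P1,P4] Q2=[]
t=21-24: P3@Q0 runs 3, rem=0, completes. Q0=[] Q1=[P1,P4] Q2=[]
t=24-28: P1@Q1 runs 4, rem=4, quantum used, demote→Q2. Q0=[] Q1=[P4] Q2=[P1]
t=28-32: P4@Q1 runs 4, rem=3, quantum used, demote→Q2. Q0=[] Q1=[] Q2=[P1,P4]
t=32-36: P1@Q2 runs 4, rem=0, completes. Q0=[] Q1=[] Q2=[P4]
t=36-39: P4@Q2 runs 3, rem=0, completes. Q0=[] Q1=[] Q2=[]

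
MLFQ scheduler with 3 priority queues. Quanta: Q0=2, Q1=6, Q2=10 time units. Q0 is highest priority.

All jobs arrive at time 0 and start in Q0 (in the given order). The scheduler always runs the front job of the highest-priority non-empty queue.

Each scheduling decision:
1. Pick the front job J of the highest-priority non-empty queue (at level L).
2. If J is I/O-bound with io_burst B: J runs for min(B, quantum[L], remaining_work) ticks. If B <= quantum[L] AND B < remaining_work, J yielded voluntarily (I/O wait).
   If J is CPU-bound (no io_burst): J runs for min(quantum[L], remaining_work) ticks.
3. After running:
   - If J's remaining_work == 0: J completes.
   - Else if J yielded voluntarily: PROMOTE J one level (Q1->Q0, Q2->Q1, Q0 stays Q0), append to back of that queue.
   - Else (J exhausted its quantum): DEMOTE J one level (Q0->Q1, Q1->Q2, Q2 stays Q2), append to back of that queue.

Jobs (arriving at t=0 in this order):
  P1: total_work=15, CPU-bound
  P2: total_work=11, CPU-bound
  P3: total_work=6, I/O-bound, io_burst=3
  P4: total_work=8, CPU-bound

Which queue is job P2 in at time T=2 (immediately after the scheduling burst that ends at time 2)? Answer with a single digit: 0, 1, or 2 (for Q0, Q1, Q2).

Answer: 0

Derivation:
t=0-2: P1@Q0 runs 2, rem=13, quantum used, demote→Q1. Q0=[P2,P3,P4] Q1=[P1] Q2=[]
t=2-4: P2@Q0 runs 2, rem=9, quantum used, demote→Q1. Q0=[P3,P4] Q1=[P1,P2] Q2=[]
t=4-6: P3@Q0 runs 2, rem=4, quantum used, demote→Q1. Q0=[P4] Q1=[P1,P2,P3] Q2=[]
t=6-8: P4@Q0 runs 2, rem=6, quantum used, demote→Q1. Q0=[] Q1=[P1,P2,P3,P4] Q2=[]
t=8-14: P1@Q1 runs 6, rem=7, quantum used, demote→Q2. Q0=[] Q1=[P2,P3,P4] Q2=[P1]
t=14-20: P2@Q1 runs 6, rem=3, quantum used, demote→Q2. Q0=[] Q1=[P3,P4] Q2=[P1,P2]
t=20-23: P3@Q1 runs 3, rem=1, I/O yield, promote→Q0. Q0=[P3] Q1=[P4] Q2=[P1,P2]
t=23-24: P3@Q0 runs 1, rem=0, completes. Q0=[] Q1=[P4] Q2=[P1,P2]
t=24-30: P4@Q1 runs 6, rem=0, completes. Q0=[] Q1=[] Q2=[P1,P2]
t=30-37: P1@Q2 runs 7, rem=0, completes. Q0=[] Q1=[] Q2=[P2]
t=37-40: P2@Q2 runs 3, rem=0, completes. Q0=[] Q1=[] Q2=[]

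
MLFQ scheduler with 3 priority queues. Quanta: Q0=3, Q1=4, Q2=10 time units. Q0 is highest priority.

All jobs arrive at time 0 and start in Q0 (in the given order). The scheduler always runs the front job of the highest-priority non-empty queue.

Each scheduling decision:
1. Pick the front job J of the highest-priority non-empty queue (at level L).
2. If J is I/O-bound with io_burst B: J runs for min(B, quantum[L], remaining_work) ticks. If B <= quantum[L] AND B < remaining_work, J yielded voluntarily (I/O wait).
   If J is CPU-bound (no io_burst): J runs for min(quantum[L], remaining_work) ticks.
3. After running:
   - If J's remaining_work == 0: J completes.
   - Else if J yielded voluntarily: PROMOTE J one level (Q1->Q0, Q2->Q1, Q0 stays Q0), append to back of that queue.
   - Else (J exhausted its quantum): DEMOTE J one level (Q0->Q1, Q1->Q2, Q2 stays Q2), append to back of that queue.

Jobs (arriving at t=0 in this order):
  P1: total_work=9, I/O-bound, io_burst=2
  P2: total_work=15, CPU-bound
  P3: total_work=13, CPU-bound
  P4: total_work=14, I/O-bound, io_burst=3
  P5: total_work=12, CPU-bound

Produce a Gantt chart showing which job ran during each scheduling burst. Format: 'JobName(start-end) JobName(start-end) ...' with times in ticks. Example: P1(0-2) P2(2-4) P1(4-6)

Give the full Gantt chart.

t=0-2: P1@Q0 runs 2, rem=7, I/O yield, promote→Q0. Q0=[P2,P3,P4,P5,P1] Q1=[] Q2=[]
t=2-5: P2@Q0 runs 3, rem=12, quantum used, demote→Q1. Q0=[P3,P4,P5,P1] Q1=[P2] Q2=[]
t=5-8: P3@Q0 runs 3, rem=10, quantum used, demote→Q1. Q0=[P4,P5,P1] Q1=[P2,P3] Q2=[]
t=8-11: P4@Q0 runs 3, rem=11, I/O yield, promote→Q0. Q0=[P5,P1,P4] Q1=[P2,P3] Q2=[]
t=11-14: P5@Q0 runs 3, rem=9, quantum used, demote→Q1. Q0=[P1,P4] Q1=[P2,P3,P5] Q2=[]
t=14-16: P1@Q0 runs 2, rem=5, I/O yield, promote→Q0. Q0=[P4,P1] Q1=[P2,P3,P5] Q2=[]
t=16-19: P4@Q0 runs 3, rem=8, I/O yield, promote→Q0. Q0=[P1,P4] Q1=[P2,P3,P5] Q2=[]
t=19-21: P1@Q0 runs 2, rem=3, I/O yield, promote→Q0. Q0=[P4,P1] Q1=[P2,P3,P5] Q2=[]
t=21-24: P4@Q0 runs 3, rem=5, I/O yield, promote→Q0. Q0=[P1,P4] Q1=[P2,P3,P5] Q2=[]
t=24-26: P1@Q0 runs 2, rem=1, I/O yield, promote→Q0. Q0=[P4,P1] Q1=[P2,P3,P5] Q2=[]
t=26-29: P4@Q0 runs 3, rem=2, I/O yield, promote→Q0. Q0=[P1,P4] Q1=[P2,P3,P5] Q2=[]
t=29-30: P1@Q0 runs 1, rem=0, completes. Q0=[P4] Q1=[P2,P3,P5] Q2=[]
t=30-32: P4@Q0 runs 2, rem=0, completes. Q0=[] Q1=[P2,P3,P5] Q2=[]
t=32-36: P2@Q1 runs 4, rem=8, quantum used, demote→Q2. Q0=[] Q1=[P3,P5] Q2=[P2]
t=36-40: P3@Q1 runs 4, rem=6, quantum used, demote→Q2. Q0=[] Q1=[P5] Q2=[P2,P3]
t=40-44: P5@Q1 runs 4, rem=5, quantum used, demote→Q2. Q0=[] Q1=[] Q2=[P2,P3,P5]
t=44-52: P2@Q2 runs 8, rem=0, completes. Q0=[] Q1=[] Q2=[P3,P5]
t=52-58: P3@Q2 runs 6, rem=0, completes. Q0=[] Q1=[] Q2=[P5]
t=58-63: P5@Q2 runs 5, rem=0, completes. Q0=[] Q1=[] Q2=[]

Answer: P1(0-2) P2(2-5) P3(5-8) P4(8-11) P5(11-14) P1(14-16) P4(16-19) P1(19-21) P4(21-24) P1(24-26) P4(26-29) P1(29-30) P4(30-32) P2(32-36) P3(36-40) P5(40-44) P2(44-52) P3(52-58) P5(58-63)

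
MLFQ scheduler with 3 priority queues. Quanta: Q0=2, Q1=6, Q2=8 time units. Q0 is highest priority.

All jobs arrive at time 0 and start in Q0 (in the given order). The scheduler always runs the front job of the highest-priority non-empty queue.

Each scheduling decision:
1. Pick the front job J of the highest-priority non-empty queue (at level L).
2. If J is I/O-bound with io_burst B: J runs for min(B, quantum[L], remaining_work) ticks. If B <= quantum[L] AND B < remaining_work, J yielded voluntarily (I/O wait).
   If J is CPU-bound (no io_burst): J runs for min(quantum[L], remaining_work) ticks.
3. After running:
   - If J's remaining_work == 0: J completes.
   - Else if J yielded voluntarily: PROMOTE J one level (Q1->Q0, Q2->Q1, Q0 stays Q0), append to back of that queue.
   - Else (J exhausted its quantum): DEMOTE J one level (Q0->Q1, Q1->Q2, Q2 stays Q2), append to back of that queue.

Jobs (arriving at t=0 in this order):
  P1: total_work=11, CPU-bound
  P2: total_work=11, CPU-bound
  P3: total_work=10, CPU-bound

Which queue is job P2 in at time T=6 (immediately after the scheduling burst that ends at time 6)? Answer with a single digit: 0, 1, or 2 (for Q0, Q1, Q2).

t=0-2: P1@Q0 runs 2, rem=9, quantum used, demote→Q1. Q0=[P2,P3] Q1=[P1] Q2=[]
t=2-4: P2@Q0 runs 2, rem=9, quantum used, demote→Q1. Q0=[P3] Q1=[P1,P2] Q2=[]
t=4-6: P3@Q0 runs 2, rem=8, quantum used, demote→Q1. Q0=[] Q1=[P1,P2,P3] Q2=[]
t=6-12: P1@Q1 runs 6, rem=3, quantum used, demote→Q2. Q0=[] Q1=[P2,P3] Q2=[P1]
t=12-18: P2@Q1 runs 6, rem=3, quantum used, demote→Q2. Q0=[] Q1=[P3] Q2=[P1,P2]
t=18-24: P3@Q1 runs 6, rem=2, quantum used, demote→Q2. Q0=[] Q1=[] Q2=[P1,P2,P3]
t=24-27: P1@Q2 runs 3, rem=0, completes. Q0=[] Q1=[] Q2=[P2,P3]
t=27-30: P2@Q2 runs 3, rem=0, completes. Q0=[] Q1=[] Q2=[P3]
t=30-32: P3@Q2 runs 2, rem=0, completes. Q0=[] Q1=[] Q2=[]

Answer: 1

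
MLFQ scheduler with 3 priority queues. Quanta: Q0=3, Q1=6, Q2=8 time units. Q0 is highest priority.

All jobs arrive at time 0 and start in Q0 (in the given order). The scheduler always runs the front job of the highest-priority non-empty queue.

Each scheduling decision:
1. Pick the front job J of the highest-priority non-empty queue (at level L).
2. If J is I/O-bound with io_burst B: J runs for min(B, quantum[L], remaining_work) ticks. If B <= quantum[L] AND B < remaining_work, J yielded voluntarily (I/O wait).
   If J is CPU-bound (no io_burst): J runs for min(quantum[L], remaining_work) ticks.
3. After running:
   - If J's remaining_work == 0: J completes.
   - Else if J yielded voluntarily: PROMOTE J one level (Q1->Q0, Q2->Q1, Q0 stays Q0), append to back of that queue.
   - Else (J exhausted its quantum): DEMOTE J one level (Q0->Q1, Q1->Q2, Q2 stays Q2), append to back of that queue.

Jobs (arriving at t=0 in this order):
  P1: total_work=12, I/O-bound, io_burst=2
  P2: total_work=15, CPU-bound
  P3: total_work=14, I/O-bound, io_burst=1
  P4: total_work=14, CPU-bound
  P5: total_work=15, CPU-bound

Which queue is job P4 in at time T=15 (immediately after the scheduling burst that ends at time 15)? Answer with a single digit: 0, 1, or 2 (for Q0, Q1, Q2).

Answer: 1

Derivation:
t=0-2: P1@Q0 runs 2, rem=10, I/O yield, promote→Q0. Q0=[P2,P3,P4,P5,P1] Q1=[] Q2=[]
t=2-5: P2@Q0 runs 3, rem=12, quantum used, demote→Q1. Q0=[P3,P4,P5,P1] Q1=[P2] Q2=[]
t=5-6: P3@Q0 runs 1, rem=13, I/O yield, promote→Q0. Q0=[P4,P5,P1,P3] Q1=[P2] Q2=[]
t=6-9: P4@Q0 runs 3, rem=11, quantum used, demote→Q1. Q0=[P5,P1,P3] Q1=[P2,P4] Q2=[]
t=9-12: P5@Q0 runs 3, rem=12, quantum used, demote→Q1. Q0=[P1,P3] Q1=[P2,P4,P5] Q2=[]
t=12-14: P1@Q0 runs 2, rem=8, I/O yield, promote→Q0. Q0=[P3,P1] Q1=[P2,P4,P5] Q2=[]
t=14-15: P3@Q0 runs 1, rem=12, I/O yield, promote→Q0. Q0=[P1,P3] Q1=[P2,P4,P5] Q2=[]
t=15-17: P1@Q0 runs 2, rem=6, I/O yield, promote→Q0. Q0=[P3,P1] Q1=[P2,P4,P5] Q2=[]
t=17-18: P3@Q0 runs 1, rem=11, I/O yield, promote→Q0. Q0=[P1,P3] Q1=[P2,P4,P5] Q2=[]
t=18-20: P1@Q0 runs 2, rem=4, I/O yield, promote→Q0. Q0=[P3,P1] Q1=[P2,P4,P5] Q2=[]
t=20-21: P3@Q0 runs 1, rem=10, I/O yield, promote→Q0. Q0=[P1,P3] Q1=[P2,P4,P5] Q2=[]
t=21-23: P1@Q0 runs 2, rem=2, I/O yield, promote→Q0. Q0=[P3,P1] Q1=[P2,P4,P5] Q2=[]
t=23-24: P3@Q0 runs 1, rem=9, I/O yield, promote→Q0. Q0=[P1,P3] Q1=[P2,P4,P5] Q2=[]
t=24-26: P1@Q0 runs 2, rem=0, completes. Q0=[P3] Q1=[P2,P4,P5] Q2=[]
t=26-27: P3@Q0 runs 1, rem=8, I/O yield, promote→Q0. Q0=[P3] Q1=[P2,P4,P5] Q2=[]
t=27-28: P3@Q0 runs 1, rem=7, I/O yield, promote→Q0. Q0=[P3] Q1=[P2,P4,P5] Q2=[]
t=28-29: P3@Q0 runs 1, rem=6, I/O yield, promote→Q0. Q0=[P3] Q1=[P2,P4,P5] Q2=[]
t=29-30: P3@Q0 runs 1, rem=5, I/O yield, promote→Q0. Q0=[P3] Q1=[P2,P4,P5] Q2=[]
t=30-31: P3@Q0 runs 1, rem=4, I/O yield, promote→Q0. Q0=[P3] Q1=[P2,P4,P5] Q2=[]
t=31-32: P3@Q0 runs 1, rem=3, I/O yield, promote→Q0. Q0=[P3] Q1=[P2,P4,P5] Q2=[]
t=32-33: P3@Q0 runs 1, rem=2, I/O yield, promote→Q0. Q0=[P3] Q1=[P2,P4,P5] Q2=[]
t=33-34: P3@Q0 runs 1, rem=1, I/O yield, promote→Q0. Q0=[P3] Q1=[P2,P4,P5] Q2=[]
t=34-35: P3@Q0 runs 1, rem=0, completes. Q0=[] Q1=[P2,P4,P5] Q2=[]
t=35-41: P2@Q1 runs 6, rem=6, quantum used, demote→Q2. Q0=[] Q1=[P4,P5] Q2=[P2]
t=41-47: P4@Q1 runs 6, rem=5, quantum used, demote→Q2. Q0=[] Q1=[P5] Q2=[P2,P4]
t=47-53: P5@Q1 runs 6, rem=6, quantum used, demote→Q2. Q0=[] Q1=[] Q2=[P2,P4,P5]
t=53-59: P2@Q2 runs 6, rem=0, completes. Q0=[] Q1=[] Q2=[P4,P5]
t=59-64: P4@Q2 runs 5, rem=0, completes. Q0=[] Q1=[] Q2=[P5]
t=64-70: P5@Q2 runs 6, rem=0, completes. Q0=[] Q1=[] Q2=[]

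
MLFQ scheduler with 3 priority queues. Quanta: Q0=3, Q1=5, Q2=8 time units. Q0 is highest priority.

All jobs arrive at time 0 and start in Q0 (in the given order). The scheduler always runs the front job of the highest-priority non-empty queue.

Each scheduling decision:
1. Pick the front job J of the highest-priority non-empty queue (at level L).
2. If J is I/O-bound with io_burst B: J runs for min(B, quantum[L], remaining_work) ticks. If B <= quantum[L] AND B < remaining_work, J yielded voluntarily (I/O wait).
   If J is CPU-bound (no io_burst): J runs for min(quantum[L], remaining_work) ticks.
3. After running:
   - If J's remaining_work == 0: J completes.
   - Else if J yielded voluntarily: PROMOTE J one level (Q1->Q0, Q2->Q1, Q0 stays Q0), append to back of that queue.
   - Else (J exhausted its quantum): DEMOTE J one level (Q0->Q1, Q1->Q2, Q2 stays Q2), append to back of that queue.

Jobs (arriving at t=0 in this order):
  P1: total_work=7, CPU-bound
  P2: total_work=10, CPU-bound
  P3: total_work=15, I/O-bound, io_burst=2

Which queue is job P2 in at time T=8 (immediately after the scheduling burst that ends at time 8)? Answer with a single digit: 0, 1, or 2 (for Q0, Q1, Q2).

Answer: 1

Derivation:
t=0-3: P1@Q0 runs 3, rem=4, quantum used, demote→Q1. Q0=[P2,P3] Q1=[P1] Q2=[]
t=3-6: P2@Q0 runs 3, rem=7, quantum used, demote→Q1. Q0=[P3] Q1=[P1,P2] Q2=[]
t=6-8: P3@Q0 runs 2, rem=13, I/O yield, promote→Q0. Q0=[P3] Q1=[P1,P2] Q2=[]
t=8-10: P3@Q0 runs 2, rem=11, I/O yield, promote→Q0. Q0=[P3] Q1=[P1,P2] Q2=[]
t=10-12: P3@Q0 runs 2, rem=9, I/O yield, promote→Q0. Q0=[P3] Q1=[P1,P2] Q2=[]
t=12-14: P3@Q0 runs 2, rem=7, I/O yield, promote→Q0. Q0=[P3] Q1=[P1,P2] Q2=[]
t=14-16: P3@Q0 runs 2, rem=5, I/O yield, promote→Q0. Q0=[P3] Q1=[P1,P2] Q2=[]
t=16-18: P3@Q0 runs 2, rem=3, I/O yield, promote→Q0. Q0=[P3] Q1=[P1,P2] Q2=[]
t=18-20: P3@Q0 runs 2, rem=1, I/O yield, promote→Q0. Q0=[P3] Q1=[P1,P2] Q2=[]
t=20-21: P3@Q0 runs 1, rem=0, completes. Q0=[] Q1=[P1,P2] Q2=[]
t=21-25: P1@Q1 runs 4, rem=0, completes. Q0=[] Q1=[P2] Q2=[]
t=25-30: P2@Q1 runs 5, rem=2, quantum used, demote→Q2. Q0=[] Q1=[] Q2=[P2]
t=30-32: P2@Q2 runs 2, rem=0, completes. Q0=[] Q1=[] Q2=[]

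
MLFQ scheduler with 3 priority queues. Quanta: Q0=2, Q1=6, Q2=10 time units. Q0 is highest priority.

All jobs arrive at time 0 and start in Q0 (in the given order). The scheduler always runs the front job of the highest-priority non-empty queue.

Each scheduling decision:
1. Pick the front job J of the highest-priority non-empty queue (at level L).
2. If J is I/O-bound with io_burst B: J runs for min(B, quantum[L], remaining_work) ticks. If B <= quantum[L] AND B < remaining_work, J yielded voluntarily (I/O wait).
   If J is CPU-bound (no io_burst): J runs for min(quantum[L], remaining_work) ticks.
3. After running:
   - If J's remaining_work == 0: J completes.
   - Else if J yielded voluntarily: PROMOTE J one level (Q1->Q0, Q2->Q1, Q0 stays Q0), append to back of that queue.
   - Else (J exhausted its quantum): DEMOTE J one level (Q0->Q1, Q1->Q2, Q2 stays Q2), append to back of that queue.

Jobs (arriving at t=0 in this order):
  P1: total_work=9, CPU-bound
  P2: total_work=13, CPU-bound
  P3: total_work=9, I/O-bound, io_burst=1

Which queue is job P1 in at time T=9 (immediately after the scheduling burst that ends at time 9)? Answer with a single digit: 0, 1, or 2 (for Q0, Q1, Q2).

t=0-2: P1@Q0 runs 2, rem=7, quantum used, demote→Q1. Q0=[P2,P3] Q1=[P1] Q2=[]
t=2-4: P2@Q0 runs 2, rem=11, quantum used, demote→Q1. Q0=[P3] Q1=[P1,P2] Q2=[]
t=4-5: P3@Q0 runs 1, rem=8, I/O yield, promote→Q0. Q0=[P3] Q1=[P1,P2] Q2=[]
t=5-6: P3@Q0 runs 1, rem=7, I/O yield, promote→Q0. Q0=[P3] Q1=[P1,P2] Q2=[]
t=6-7: P3@Q0 runs 1, rem=6, I/O yield, promote→Q0. Q0=[P3] Q1=[P1,P2] Q2=[]
t=7-8: P3@Q0 runs 1, rem=5, I/O yield, promote→Q0. Q0=[P3] Q1=[P1,P2] Q2=[]
t=8-9: P3@Q0 runs 1, rem=4, I/O yield, promote→Q0. Q0=[P3] Q1=[P1,P2] Q2=[]
t=9-10: P3@Q0 runs 1, rem=3, I/O yield, promote→Q0. Q0=[P3] Q1=[P1,P2] Q2=[]
t=10-11: P3@Q0 runs 1, rem=2, I/O yield, promote→Q0. Q0=[P3] Q1=[P1,P2] Q2=[]
t=11-12: P3@Q0 runs 1, rem=1, I/O yield, promote→Q0. Q0=[P3] Q1=[P1,P2] Q2=[]
t=12-13: P3@Q0 runs 1, rem=0, completes. Q0=[] Q1=[P1,P2] Q2=[]
t=13-19: P1@Q1 runs 6, rem=1, quantum used, demote→Q2. Q0=[] Q1=[P2] Q2=[P1]
t=19-25: P2@Q1 runs 6, rem=5, quantum used, demote→Q2. Q0=[] Q1=[] Q2=[P1,P2]
t=25-26: P1@Q2 runs 1, rem=0, completes. Q0=[] Q1=[] Q2=[P2]
t=26-31: P2@Q2 runs 5, rem=0, completes. Q0=[] Q1=[] Q2=[]

Answer: 1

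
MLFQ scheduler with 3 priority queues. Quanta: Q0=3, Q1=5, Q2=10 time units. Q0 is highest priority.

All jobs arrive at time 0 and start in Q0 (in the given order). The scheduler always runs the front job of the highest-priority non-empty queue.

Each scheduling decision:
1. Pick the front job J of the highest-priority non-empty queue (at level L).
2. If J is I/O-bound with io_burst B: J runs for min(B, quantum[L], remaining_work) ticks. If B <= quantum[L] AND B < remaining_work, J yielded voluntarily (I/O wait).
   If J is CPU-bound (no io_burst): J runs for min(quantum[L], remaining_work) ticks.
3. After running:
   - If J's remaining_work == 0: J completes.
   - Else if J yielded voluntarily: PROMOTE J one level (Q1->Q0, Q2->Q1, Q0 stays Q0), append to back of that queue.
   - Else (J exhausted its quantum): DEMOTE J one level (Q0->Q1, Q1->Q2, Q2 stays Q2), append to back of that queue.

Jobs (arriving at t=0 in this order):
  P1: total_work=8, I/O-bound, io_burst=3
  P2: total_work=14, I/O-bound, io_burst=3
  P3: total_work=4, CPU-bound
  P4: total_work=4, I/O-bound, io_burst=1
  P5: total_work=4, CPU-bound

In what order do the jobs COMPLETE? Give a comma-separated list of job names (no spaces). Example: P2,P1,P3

t=0-3: P1@Q0 runs 3, rem=5, I/O yield, promote→Q0. Q0=[P2,P3,P4,P5,P1] Q1=[] Q2=[]
t=3-6: P2@Q0 runs 3, rem=11, I/O yield, promote→Q0. Q0=[P3,P4,P5,P1,P2] Q1=[] Q2=[]
t=6-9: P3@Q0 runs 3, rem=1, quantum used, demote→Q1. Q0=[P4,P5,P1,P2] Q1=[P3] Q2=[]
t=9-10: P4@Q0 runs 1, rem=3, I/O yield, promote→Q0. Q0=[P5,P1,P2,P4] Q1=[P3] Q2=[]
t=10-13: P5@Q0 runs 3, rem=1, quantum used, demote→Q1. Q0=[P1,P2,P4] Q1=[P3,P5] Q2=[]
t=13-16: P1@Q0 runs 3, rem=2, I/O yield, promote→Q0. Q0=[P2,P4,P1] Q1=[P3,P5] Q2=[]
t=16-19: P2@Q0 runs 3, rem=8, I/O yield, promote→Q0. Q0=[P4,P1,P2] Q1=[P3,P5] Q2=[]
t=19-20: P4@Q0 runs 1, rem=2, I/O yield, promote→Q0. Q0=[P1,P2,P4] Q1=[P3,P5] Q2=[]
t=20-22: P1@Q0 runs 2, rem=0, completes. Q0=[P2,P4] Q1=[P3,P5] Q2=[]
t=22-25: P2@Q0 runs 3, rem=5, I/O yield, promote→Q0. Q0=[P4,P2] Q1=[P3,P5] Q2=[]
t=25-26: P4@Q0 runs 1, rem=1, I/O yield, promote→Q0. Q0=[P2,P4] Q1=[P3,P5] Q2=[]
t=26-29: P2@Q0 runs 3, rem=2, I/O yield, promote→Q0. Q0=[P4,P2] Q1=[P3,P5] Q2=[]
t=29-30: P4@Q0 runs 1, rem=0, completes. Q0=[P2] Q1=[P3,P5] Q2=[]
t=30-32: P2@Q0 runs 2, rem=0, completes. Q0=[] Q1=[P3,P5] Q2=[]
t=32-33: P3@Q1 runs 1, rem=0, completes. Q0=[] Q1=[P5] Q2=[]
t=33-34: P5@Q1 runs 1, rem=0, completes. Q0=[] Q1=[] Q2=[]

Answer: P1,P4,P2,P3,P5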